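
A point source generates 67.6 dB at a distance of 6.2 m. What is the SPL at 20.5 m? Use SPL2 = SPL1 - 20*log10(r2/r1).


r2/r1 = 20.5/6.2 = 3.30645
Correction = 20*log10(3.30645) = 10.3872 dB
SPL2 = 67.6 - 10.3872 = 57.213 dB


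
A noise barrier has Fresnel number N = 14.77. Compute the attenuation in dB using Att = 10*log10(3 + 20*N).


3 + 20*N = 3 + 20*14.77 = 298.4
Att = 10*log10(298.4) = 24.748 dB


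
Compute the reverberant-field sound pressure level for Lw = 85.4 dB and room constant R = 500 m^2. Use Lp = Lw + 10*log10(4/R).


4/R = 4/500 = 0.008
Lp = 85.4 + 10*log10(0.008) = 64.431 dB


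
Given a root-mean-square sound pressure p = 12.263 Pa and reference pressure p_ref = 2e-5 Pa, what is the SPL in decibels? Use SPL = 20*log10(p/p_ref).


p / p_ref = 12.263 / 2e-5 = 613150
SPL = 20 * log10(613150) = 115.75 dB


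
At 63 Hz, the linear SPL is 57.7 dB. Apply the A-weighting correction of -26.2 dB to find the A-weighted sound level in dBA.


A-weighting table: 63 Hz -> -26.2 dB correction
SPL_A = SPL + correction = 57.7 + (-26.2) = 31.5 dBA


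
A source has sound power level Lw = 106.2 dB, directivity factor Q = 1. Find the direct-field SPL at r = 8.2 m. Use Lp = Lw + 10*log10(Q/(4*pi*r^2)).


4*pi*r^2 = 4*pi*8.2^2 = 844.963 m^2
Q / (4*pi*r^2) = 1 / 844.963 = 0.00118348
Lp = 106.2 + 10*log10(0.00118348) = 76.932 dB


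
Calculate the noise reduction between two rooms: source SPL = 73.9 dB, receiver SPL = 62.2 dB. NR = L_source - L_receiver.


NR = L_source - L_receiver (difference between source and receiving room levels)
NR = 73.9 - 62.2 = 11.7 dB


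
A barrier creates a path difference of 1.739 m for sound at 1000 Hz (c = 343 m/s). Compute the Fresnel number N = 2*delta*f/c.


N = 2*delta*f/c = 2*delta/lambda, where lambda = c/f
lambda = 343 / 1000 = 0.343 m
N = 2 * 1.739 / 0.343 = 10.14


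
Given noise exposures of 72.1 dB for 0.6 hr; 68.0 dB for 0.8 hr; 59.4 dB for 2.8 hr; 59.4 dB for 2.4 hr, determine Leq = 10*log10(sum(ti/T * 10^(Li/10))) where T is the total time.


T_total = 0.6 + 0.8 + 2.8 + 2.4 = 6.6 hr
(0.6/6.6) * 10^(72.1/10) = 1.47437e+06
(0.8/6.6) * 10^(68.0/10) = 764797
(2.8/6.6) * 10^(59.4/10) = 369500
(2.4/6.6) * 10^(59.4/10) = 316714
Sum = 1.47437e+06 + 764797 + 369500 + 316714 = 2.92538e+06
Leq = 10*log10(2.92538e+06) = 64.662 dB


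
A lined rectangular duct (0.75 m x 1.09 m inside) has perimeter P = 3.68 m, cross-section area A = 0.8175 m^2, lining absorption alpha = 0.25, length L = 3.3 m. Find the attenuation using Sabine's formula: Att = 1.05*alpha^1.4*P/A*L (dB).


alpha^1.4 = 0.25^1.4 = 0.143587
Attenuation rate = 1.05 * alpha^1.4 * P / A
= 1.05 * 0.143587 * 3.68 / 0.8175 = 0.678679 dB/m
Total Att = 0.678679 * 3.3 = 2.2396 dB


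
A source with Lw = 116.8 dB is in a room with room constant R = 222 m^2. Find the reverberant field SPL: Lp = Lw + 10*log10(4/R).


4/R = 4/222 = 0.018018
Lp = 116.8 + 10*log10(0.018018) = 99.357 dB


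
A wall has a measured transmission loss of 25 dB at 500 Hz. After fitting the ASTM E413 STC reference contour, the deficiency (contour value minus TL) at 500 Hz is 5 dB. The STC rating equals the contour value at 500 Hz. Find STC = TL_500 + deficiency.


By ASTM E413, STC = value of the fitted reference contour at 500 Hz.
Contour value at 500 Hz = TL_500 + deficiency = 25 + 5 = 30
STC = 30


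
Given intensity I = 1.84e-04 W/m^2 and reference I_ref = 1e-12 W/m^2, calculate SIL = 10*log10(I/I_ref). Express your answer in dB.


I / I_ref = 1.84e-04 / 1e-12 = 1.84e+08
SIL = 10 * log10(1.84e+08) = 82.648 dB


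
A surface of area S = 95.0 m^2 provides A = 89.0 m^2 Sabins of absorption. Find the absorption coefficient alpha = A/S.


Absorption coefficient = absorbed power / incident power
alpha = A / S = 89.0 / 95.0 = 0.93684


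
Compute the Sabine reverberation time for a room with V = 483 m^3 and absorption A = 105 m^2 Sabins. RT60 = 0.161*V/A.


RT60 = 0.161 * 483 / 105 = 0.7406 s


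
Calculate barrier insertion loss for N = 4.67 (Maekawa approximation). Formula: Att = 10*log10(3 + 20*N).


3 + 20*N = 3 + 20*4.67 = 96.4
Att = 10*log10(96.4) = 19.841 dB


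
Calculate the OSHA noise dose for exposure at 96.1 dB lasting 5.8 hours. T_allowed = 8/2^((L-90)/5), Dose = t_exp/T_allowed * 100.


T_allowed = 8 / 2^((96.1 - 90)/5) = 3.43426 hr
Dose = 5.8 / 3.43426 * 100 = 168.89 %


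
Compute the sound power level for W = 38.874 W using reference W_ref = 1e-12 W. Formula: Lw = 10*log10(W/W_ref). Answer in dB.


W / W_ref = 38.874 / 1e-12 = 3.8874e+13
Lw = 10 * log10(3.8874e+13) = 135.9 dB


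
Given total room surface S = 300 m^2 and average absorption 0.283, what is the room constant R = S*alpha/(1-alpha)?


R = 300 * 0.283 / (1 - 0.283) = 118.41 m^2


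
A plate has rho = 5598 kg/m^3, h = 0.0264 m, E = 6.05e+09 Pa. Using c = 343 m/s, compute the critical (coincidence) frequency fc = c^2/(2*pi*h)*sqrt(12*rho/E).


12*rho/E = 12*5598/6.05e+09 = 1.11035e-05
sqrt(12*rho/E) = sqrt(1.11035e-05) = 0.00333219
c^2/(2*pi*h) = 343^2/(2*pi*0.0264) = 709258
fc = 709258 * 0.00333219 = 2363.4 Hz


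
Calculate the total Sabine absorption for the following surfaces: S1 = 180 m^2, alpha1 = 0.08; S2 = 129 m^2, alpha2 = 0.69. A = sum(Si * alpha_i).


180 * 0.08 = 14.4
129 * 0.69 = 89.01
A_total = 14.4 + 89.01 = 103.41 m^2


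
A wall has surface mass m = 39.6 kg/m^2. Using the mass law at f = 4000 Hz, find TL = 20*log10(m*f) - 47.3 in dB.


m * f = 39.6 * 4000 = 158400
20*log10(158400) = 103.995 dB
TL = 103.995 - 47.3 = 56.695 dB


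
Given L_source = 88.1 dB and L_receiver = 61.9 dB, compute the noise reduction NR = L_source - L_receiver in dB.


NR = L_source - L_receiver (difference between source and receiving room levels)
NR = 88.1 - 61.9 = 26.2 dB


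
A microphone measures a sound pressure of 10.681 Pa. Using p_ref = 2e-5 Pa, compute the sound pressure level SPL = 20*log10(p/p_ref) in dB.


p / p_ref = 10.681 / 2e-5 = 534050
SPL = 20 * log10(534050) = 114.55 dB


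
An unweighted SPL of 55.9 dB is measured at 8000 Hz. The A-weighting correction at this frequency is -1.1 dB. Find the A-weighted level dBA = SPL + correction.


A-weighting table: 8000 Hz -> -1.1 dB correction
SPL_A = SPL + correction = 55.9 + (-1.1) = 54.8 dBA


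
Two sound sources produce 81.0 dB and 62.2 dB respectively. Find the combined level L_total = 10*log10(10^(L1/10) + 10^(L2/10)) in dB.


10^(81.0/10) = 1.25893e+08
10^(62.2/10) = 1.65959e+06
Sum = 1.25893e+08 + 1.65959e+06 = 1.27553e+08
L_total = 10*log10(1.27553e+08) = 81.057 dB


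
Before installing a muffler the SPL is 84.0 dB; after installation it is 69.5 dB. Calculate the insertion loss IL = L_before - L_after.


Insertion loss = SPL without muffler - SPL with muffler
IL = 84.0 - 69.5 = 14.5 dB


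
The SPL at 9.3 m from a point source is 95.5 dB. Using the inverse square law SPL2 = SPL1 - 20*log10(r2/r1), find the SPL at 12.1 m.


r2/r1 = 12.1/9.3 = 1.30108
Correction = 20*log10(1.30108) = 2.28608 dB
SPL2 = 95.5 - 2.28608 = 93.214 dB


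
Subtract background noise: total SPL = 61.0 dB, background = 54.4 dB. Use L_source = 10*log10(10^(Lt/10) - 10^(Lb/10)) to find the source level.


10^(61.0/10) = 1.25893e+06
10^(54.4/10) = 275423
Difference = 1.25893e+06 - 275423 = 983507
L_source = 10*log10(983507) = 59.928 dB


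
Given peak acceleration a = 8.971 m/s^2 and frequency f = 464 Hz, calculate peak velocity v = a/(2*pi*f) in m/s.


omega = 2*pi*f = 2*pi*464 = 2915.4 rad/s
v = a / omega = 8.971 / 2915.4 = 0.0030771 m/s


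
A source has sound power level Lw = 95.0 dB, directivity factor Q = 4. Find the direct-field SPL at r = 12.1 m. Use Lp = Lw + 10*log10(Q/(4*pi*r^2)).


4*pi*r^2 = 4*pi*12.1^2 = 1839.84 m^2
Q / (4*pi*r^2) = 4 / 1839.84 = 0.0021741
Lp = 95.0 + 10*log10(0.0021741) = 68.373 dB


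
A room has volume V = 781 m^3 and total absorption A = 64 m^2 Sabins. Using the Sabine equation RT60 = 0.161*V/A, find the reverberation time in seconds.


RT60 = 0.161 * 781 / 64 = 1.9647 s


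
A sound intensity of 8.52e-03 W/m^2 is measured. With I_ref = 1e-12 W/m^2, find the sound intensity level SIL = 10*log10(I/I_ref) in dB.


I / I_ref = 8.52e-03 / 1e-12 = 8.52e+09
SIL = 10 * log10(8.52e+09) = 99.304 dB


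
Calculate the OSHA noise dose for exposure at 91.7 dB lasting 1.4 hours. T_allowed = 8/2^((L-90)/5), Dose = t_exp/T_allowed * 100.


T_allowed = 8 / 2^((91.7 - 90)/5) = 6.32033 hr
Dose = 1.4 / 6.32033 * 100 = 22.151 %


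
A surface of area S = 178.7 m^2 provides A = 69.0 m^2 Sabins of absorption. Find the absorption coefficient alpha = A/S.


Absorption coefficient = absorbed power / incident power
alpha = A / S = 69.0 / 178.7 = 0.38612


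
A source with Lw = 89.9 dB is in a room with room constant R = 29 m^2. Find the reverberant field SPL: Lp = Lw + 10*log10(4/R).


4/R = 4/29 = 0.137931
Lp = 89.9 + 10*log10(0.137931) = 81.297 dB


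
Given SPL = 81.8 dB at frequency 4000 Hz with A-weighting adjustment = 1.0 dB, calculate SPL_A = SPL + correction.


A-weighting table: 4000 Hz -> 1.0 dB correction
SPL_A = SPL + correction = 81.8 + (1.0) = 82.8 dBA


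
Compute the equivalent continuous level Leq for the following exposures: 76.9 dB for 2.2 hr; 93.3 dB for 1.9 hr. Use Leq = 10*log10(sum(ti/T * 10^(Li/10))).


T_total = 2.2 + 1.9 = 4.1 hr
(2.2/4.1) * 10^(76.9/10) = 2.62808e+07
(1.9/4.1) * 10^(93.3/10) = 9.90763e+08
Sum = 2.62808e+07 + 9.90763e+08 = 1.01704e+09
Leq = 10*log10(1.01704e+09) = 90.073 dB


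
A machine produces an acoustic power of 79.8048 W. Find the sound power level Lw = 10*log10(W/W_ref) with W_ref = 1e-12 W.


W / W_ref = 79.8048 / 1e-12 = 7.98048e+13
Lw = 10 * log10(7.98048e+13) = 139.02 dB


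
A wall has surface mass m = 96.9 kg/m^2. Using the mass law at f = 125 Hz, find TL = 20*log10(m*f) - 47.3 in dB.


m * f = 96.9 * 125 = 12112.5
20*log10(12112.5) = 81.6647 dB
TL = 81.6647 - 47.3 = 34.365 dB


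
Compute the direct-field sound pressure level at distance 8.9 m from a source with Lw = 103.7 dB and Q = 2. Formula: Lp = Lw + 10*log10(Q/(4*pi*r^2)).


4*pi*r^2 = 4*pi*8.9^2 = 995.382 m^2
Q / (4*pi*r^2) = 2 / 995.382 = 0.00200928
Lp = 103.7 + 10*log10(0.00200928) = 76.73 dB


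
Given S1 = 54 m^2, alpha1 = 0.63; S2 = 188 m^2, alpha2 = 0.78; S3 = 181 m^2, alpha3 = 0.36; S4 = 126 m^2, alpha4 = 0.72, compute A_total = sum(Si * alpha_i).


54 * 0.63 = 34.02
188 * 0.78 = 146.64
181 * 0.36 = 65.16
126 * 0.72 = 90.72
A_total = 34.02 + 146.64 + 65.16 + 90.72 = 336.54 m^2


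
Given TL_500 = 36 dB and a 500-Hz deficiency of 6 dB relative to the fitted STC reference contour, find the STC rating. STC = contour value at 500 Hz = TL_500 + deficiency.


By ASTM E413, STC = value of the fitted reference contour at 500 Hz.
Contour value at 500 Hz = TL_500 + deficiency = 36 + 6 = 42
STC = 42


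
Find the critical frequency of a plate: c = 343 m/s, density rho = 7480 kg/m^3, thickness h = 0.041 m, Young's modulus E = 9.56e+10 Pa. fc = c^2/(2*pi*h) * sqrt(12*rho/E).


12*rho/E = 12*7480/9.56e+10 = 9.38912e-07
sqrt(12*rho/E) = sqrt(9.38912e-07) = 0.000968975
c^2/(2*pi*h) = 343^2/(2*pi*0.041) = 456693
fc = 456693 * 0.000968975 = 442.52 Hz


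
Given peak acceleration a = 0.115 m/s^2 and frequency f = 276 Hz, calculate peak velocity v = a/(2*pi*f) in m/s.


omega = 2*pi*f = 2*pi*276 = 1734.16 rad/s
v = a / omega = 0.115 / 1734.16 = 6.6315e-05 m/s


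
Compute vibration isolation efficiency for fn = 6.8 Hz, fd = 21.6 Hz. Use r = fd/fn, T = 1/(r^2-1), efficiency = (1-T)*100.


r = 21.6 / 6.8 = 3.17647
r^2 - 1 = 3.17647^2 - 1 = 9.08996
T = 1/9.08996 = 0.110011
Efficiency = (1 - 0.110011)*100 = 88.999 %


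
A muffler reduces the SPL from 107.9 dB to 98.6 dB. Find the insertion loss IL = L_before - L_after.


Insertion loss = SPL without muffler - SPL with muffler
IL = 107.9 - 98.6 = 9.3 dB


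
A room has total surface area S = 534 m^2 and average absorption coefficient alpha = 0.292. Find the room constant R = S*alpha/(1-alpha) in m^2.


R = 534 * 0.292 / (1 - 0.292) = 220.24 m^2


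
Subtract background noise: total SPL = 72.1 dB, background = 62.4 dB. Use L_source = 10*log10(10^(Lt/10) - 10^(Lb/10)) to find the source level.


10^(72.1/10) = 1.62181e+07
10^(62.4/10) = 1.7378e+06
Difference = 1.62181e+07 - 1.7378e+06 = 1.44803e+07
L_source = 10*log10(1.44803e+07) = 71.608 dB


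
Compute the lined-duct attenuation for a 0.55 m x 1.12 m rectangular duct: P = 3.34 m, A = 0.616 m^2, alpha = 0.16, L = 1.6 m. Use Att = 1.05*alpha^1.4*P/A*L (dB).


alpha^1.4 = 0.16^1.4 = 0.076872
Attenuation rate = 1.05 * alpha^1.4 * P / A
= 1.05 * 0.076872 * 3.34 / 0.616 = 0.437646 dB/m
Total Att = 0.437646 * 1.6 = 0.70023 dB


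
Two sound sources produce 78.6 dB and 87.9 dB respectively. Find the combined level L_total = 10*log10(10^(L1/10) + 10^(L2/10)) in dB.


10^(78.6/10) = 7.24436e+07
10^(87.9/10) = 6.16595e+08
Sum = 7.24436e+07 + 6.16595e+08 = 6.89039e+08
L_total = 10*log10(6.89039e+08) = 88.382 dB


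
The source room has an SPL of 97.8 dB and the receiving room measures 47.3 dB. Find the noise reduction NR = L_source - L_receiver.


NR = L_source - L_receiver (difference between source and receiving room levels)
NR = 97.8 - 47.3 = 50.5 dB


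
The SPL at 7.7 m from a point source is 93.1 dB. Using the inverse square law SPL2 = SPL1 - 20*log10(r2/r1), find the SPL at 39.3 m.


r2/r1 = 39.3/7.7 = 5.1039
Correction = 20*log10(5.1039) = 14.158 dB
SPL2 = 93.1 - 14.158 = 78.942 dB


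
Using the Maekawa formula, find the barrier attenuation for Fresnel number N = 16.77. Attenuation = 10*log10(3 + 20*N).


3 + 20*N = 3 + 20*16.77 = 338.4
Att = 10*log10(338.4) = 25.294 dB


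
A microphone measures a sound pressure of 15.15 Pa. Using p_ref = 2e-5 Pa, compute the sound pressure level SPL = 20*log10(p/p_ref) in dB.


p / p_ref = 15.15 / 2e-5 = 757500
SPL = 20 * log10(757500) = 117.59 dB


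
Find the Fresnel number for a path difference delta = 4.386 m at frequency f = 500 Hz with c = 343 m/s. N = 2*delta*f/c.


N = 2*delta*f/c = 2*delta/lambda, where lambda = c/f
lambda = 343 / 500 = 0.686 m
N = 2 * 4.386 / 0.686 = 12.787


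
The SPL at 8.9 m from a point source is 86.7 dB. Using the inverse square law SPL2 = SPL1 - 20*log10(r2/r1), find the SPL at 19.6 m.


r2/r1 = 19.6/8.9 = 2.20225
Correction = 20*log10(2.20225) = 6.85733 dB
SPL2 = 86.7 - 6.85733 = 79.843 dB


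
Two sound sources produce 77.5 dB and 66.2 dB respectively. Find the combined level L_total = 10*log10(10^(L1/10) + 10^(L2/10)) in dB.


10^(77.5/10) = 5.62341e+07
10^(66.2/10) = 4.16869e+06
Sum = 5.62341e+07 + 4.16869e+06 = 6.04028e+07
L_total = 10*log10(6.04028e+07) = 77.811 dB


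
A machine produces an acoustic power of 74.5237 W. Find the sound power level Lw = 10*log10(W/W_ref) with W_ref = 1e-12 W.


W / W_ref = 74.5237 / 1e-12 = 7.45237e+13
Lw = 10 * log10(7.45237e+13) = 138.72 dB


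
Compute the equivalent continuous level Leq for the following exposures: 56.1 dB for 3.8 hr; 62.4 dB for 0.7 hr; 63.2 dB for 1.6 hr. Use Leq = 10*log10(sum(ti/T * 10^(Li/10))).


T_total = 3.8 + 0.7 + 1.6 = 6.1 hr
(3.8/6.1) * 10^(56.1/10) = 253778
(0.7/6.1) * 10^(62.4/10) = 199420
(1.6/6.1) * 10^(63.2/10) = 548012
Sum = 253778 + 199420 + 548012 = 1.00121e+06
Leq = 10*log10(1.00121e+06) = 60.005 dB


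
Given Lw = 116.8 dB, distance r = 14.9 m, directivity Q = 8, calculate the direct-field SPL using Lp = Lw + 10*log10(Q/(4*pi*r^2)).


4*pi*r^2 = 4*pi*14.9^2 = 2789.86 m^2
Q / (4*pi*r^2) = 8 / 2789.86 = 0.00286753
Lp = 116.8 + 10*log10(0.00286753) = 91.375 dB


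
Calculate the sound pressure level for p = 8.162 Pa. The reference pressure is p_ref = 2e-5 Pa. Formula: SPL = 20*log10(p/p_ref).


p / p_ref = 8.162 / 2e-5 = 408100
SPL = 20 * log10(408100) = 112.22 dB


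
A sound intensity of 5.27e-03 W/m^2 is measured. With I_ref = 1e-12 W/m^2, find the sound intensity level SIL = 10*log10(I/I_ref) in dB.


I / I_ref = 5.27e-03 / 1e-12 = 5.27e+09
SIL = 10 * log10(5.27e+09) = 97.218 dB


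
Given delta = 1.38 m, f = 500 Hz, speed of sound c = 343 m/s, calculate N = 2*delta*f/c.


N = 2*delta*f/c = 2*delta/lambda, where lambda = c/f
lambda = 343 / 500 = 0.686 m
N = 2 * 1.38 / 0.686 = 4.0233


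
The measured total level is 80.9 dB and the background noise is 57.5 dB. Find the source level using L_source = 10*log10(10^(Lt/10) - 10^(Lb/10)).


10^(80.9/10) = 1.23027e+08
10^(57.5/10) = 562341
Difference = 1.23027e+08 - 562341 = 1.22465e+08
L_source = 10*log10(1.22465e+08) = 80.88 dB


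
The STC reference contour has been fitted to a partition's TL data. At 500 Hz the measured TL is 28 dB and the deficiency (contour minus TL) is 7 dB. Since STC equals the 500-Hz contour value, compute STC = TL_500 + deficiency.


By ASTM E413, STC = value of the fitted reference contour at 500 Hz.
Contour value at 500 Hz = TL_500 + deficiency = 28 + 7 = 35
STC = 35


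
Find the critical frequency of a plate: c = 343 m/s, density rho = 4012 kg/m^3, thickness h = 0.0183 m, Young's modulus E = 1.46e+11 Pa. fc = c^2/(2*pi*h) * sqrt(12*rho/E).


12*rho/E = 12*4012/1.46e+11 = 3.29753e-07
sqrt(12*rho/E) = sqrt(3.29753e-07) = 0.000574241
c^2/(2*pi*h) = 343^2/(2*pi*0.0183) = 1.02319e+06
fc = 1.02319e+06 * 0.000574241 = 587.56 Hz


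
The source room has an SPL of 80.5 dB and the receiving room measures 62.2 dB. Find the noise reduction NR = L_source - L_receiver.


NR = L_source - L_receiver (difference between source and receiving room levels)
NR = 80.5 - 62.2 = 18.3 dB


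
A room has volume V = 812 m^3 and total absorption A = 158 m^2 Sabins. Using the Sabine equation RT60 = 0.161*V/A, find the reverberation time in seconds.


RT60 = 0.161 * 812 / 158 = 0.82742 s


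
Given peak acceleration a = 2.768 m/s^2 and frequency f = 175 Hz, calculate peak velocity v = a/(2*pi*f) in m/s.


omega = 2*pi*f = 2*pi*175 = 1099.56 rad/s
v = a / omega = 2.768 / 1099.56 = 0.0025174 m/s


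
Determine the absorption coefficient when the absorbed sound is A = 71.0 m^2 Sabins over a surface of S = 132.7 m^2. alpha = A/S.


Absorption coefficient = absorbed power / incident power
alpha = A / S = 71.0 / 132.7 = 0.53504


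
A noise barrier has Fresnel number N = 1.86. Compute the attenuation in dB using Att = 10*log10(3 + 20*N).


3 + 20*N = 3 + 20*1.86 = 40.2
Att = 10*log10(40.2) = 16.042 dB


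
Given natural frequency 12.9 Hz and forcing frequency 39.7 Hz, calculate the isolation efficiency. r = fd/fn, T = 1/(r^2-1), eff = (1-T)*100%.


r = 39.7 / 12.9 = 3.07752
r^2 - 1 = 3.07752^2 - 1 = 8.47113
T = 1/8.47113 = 0.118048
Efficiency = (1 - 0.118048)*100 = 88.195 %


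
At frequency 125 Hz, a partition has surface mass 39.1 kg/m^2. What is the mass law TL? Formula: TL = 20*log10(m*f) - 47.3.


m * f = 39.1 * 125 = 4887.5
20*log10(4887.5) = 73.7817 dB
TL = 73.7817 - 47.3 = 26.482 dB


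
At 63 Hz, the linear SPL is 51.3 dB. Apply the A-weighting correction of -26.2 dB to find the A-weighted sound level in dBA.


A-weighting table: 63 Hz -> -26.2 dB correction
SPL_A = SPL + correction = 51.3 + (-26.2) = 25.1 dBA


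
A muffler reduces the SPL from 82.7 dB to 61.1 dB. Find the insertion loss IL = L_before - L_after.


Insertion loss = SPL without muffler - SPL with muffler
IL = 82.7 - 61.1 = 21.6 dB


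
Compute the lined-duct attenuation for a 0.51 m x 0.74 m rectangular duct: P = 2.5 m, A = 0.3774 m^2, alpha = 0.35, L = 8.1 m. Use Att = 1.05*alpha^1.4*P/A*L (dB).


alpha^1.4 = 0.35^1.4 = 0.229983
Attenuation rate = 1.05 * alpha^1.4 * P / A
= 1.05 * 0.229983 * 2.5 / 0.3774 = 1.59964 dB/m
Total Att = 1.59964 * 8.1 = 12.957 dB


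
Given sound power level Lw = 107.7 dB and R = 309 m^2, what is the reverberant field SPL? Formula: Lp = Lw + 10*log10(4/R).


4/R = 4/309 = 0.012945
Lp = 107.7 + 10*log10(0.012945) = 88.821 dB


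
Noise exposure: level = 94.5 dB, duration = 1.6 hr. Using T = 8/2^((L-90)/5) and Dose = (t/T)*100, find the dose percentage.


T_allowed = 8 / 2^((94.5 - 90)/5) = 4.28709 hr
Dose = 1.6 / 4.28709 * 100 = 37.321 %


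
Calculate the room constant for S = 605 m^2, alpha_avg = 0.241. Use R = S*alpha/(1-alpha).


R = 605 * 0.241 / (1 - 0.241) = 192.1 m^2


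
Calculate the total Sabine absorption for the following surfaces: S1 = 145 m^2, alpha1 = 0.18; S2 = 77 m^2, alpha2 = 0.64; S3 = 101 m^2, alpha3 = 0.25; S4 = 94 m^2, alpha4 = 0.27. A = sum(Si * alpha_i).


145 * 0.18 = 26.1
77 * 0.64 = 49.28
101 * 0.25 = 25.25
94 * 0.27 = 25.38
A_total = 26.1 + 49.28 + 25.25 + 25.38 = 126.01 m^2


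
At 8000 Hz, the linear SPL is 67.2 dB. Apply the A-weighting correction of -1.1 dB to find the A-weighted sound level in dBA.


A-weighting table: 8000 Hz -> -1.1 dB correction
SPL_A = SPL + correction = 67.2 + (-1.1) = 66.1 dBA


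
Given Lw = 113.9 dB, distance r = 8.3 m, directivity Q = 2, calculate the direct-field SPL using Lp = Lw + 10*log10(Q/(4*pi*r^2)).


4*pi*r^2 = 4*pi*8.3^2 = 865.697 m^2
Q / (4*pi*r^2) = 2 / 865.697 = 0.00231028
Lp = 113.9 + 10*log10(0.00231028) = 87.537 dB


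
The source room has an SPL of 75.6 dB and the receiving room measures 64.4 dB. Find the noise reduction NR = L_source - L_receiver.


NR = L_source - L_receiver (difference between source and receiving room levels)
NR = 75.6 - 64.4 = 11.2 dB


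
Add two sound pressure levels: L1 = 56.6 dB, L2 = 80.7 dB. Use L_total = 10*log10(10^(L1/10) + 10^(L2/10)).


10^(56.6/10) = 457088
10^(80.7/10) = 1.1749e+08
Sum = 457088 + 1.1749e+08 = 1.17947e+08
L_total = 10*log10(1.17947e+08) = 80.717 dB


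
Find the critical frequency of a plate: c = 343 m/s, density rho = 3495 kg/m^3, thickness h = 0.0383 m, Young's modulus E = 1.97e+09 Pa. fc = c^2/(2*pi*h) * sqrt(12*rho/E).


12*rho/E = 12*3495/1.97e+09 = 2.12893e-05
sqrt(12*rho/E) = sqrt(2.12893e-05) = 0.00461403
c^2/(2*pi*h) = 343^2/(2*pi*0.0383) = 488888
fc = 488888 * 0.00461403 = 2255.7 Hz


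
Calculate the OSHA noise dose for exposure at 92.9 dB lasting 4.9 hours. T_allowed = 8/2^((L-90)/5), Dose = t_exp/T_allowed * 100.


T_allowed = 8 / 2^((92.9 - 90)/5) = 5.35171 hr
Dose = 4.9 / 5.35171 * 100 = 91.56 %


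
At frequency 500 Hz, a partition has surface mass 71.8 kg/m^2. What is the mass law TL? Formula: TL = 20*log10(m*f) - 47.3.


m * f = 71.8 * 500 = 35900
20*log10(35900) = 91.1019 dB
TL = 91.1019 - 47.3 = 43.802 dB


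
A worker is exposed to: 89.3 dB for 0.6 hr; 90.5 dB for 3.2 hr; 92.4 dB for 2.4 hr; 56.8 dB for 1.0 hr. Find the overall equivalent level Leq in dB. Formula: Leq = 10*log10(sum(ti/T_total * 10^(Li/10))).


T_total = 0.6 + 3.2 + 2.4 + 1.0 = 7.2 hr
(0.6/7.2) * 10^(89.3/10) = 7.09282e+07
(3.2/7.2) * 10^(90.5/10) = 4.98675e+08
(2.4/7.2) * 10^(92.4/10) = 5.79267e+08
(1.0/7.2) * 10^(56.8/10) = 66476.4
Sum = 7.09282e+07 + 4.98675e+08 + 5.79267e+08 + 66476.4 = 1.14894e+09
Leq = 10*log10(1.14894e+09) = 90.603 dB


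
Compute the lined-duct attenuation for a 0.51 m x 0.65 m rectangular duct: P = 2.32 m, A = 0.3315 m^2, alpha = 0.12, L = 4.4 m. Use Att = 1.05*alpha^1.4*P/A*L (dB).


alpha^1.4 = 0.12^1.4 = 0.0513871
Attenuation rate = 1.05 * alpha^1.4 * P / A
= 1.05 * 0.0513871 * 2.32 / 0.3315 = 0.377614 dB/m
Total Att = 0.377614 * 4.4 = 1.6615 dB


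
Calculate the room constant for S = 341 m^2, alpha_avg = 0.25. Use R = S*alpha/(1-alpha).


R = 341 * 0.25 / (1 - 0.25) = 113.67 m^2


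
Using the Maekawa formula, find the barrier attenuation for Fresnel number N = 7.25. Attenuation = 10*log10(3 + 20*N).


3 + 20*N = 3 + 20*7.25 = 148
Att = 10*log10(148) = 21.703 dB


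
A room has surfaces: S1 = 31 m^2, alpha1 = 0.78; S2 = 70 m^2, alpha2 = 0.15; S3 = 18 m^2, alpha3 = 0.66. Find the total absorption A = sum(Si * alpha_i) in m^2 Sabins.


31 * 0.78 = 24.18
70 * 0.15 = 10.5
18 * 0.66 = 11.88
A_total = 24.18 + 10.5 + 11.88 = 46.56 m^2


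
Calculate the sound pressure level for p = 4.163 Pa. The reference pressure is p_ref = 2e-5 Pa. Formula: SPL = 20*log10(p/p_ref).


p / p_ref = 4.163 / 2e-5 = 208150
SPL = 20 * log10(208150) = 106.37 dB


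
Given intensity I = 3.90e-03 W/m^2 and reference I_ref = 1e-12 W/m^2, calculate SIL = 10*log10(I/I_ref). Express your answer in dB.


I / I_ref = 3.90e-03 / 1e-12 = 3.9e+09
SIL = 10 * log10(3.9e+09) = 95.911 dB


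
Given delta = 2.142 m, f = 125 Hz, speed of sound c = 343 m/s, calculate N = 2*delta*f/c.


N = 2*delta*f/c = 2*delta/lambda, where lambda = c/f
lambda = 343 / 125 = 2.744 m
N = 2 * 2.142 / 2.744 = 1.5612


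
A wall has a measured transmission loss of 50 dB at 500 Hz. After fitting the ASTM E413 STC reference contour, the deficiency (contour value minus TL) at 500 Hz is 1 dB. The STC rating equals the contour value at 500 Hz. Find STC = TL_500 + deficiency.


By ASTM E413, STC = value of the fitted reference contour at 500 Hz.
Contour value at 500 Hz = TL_500 + deficiency = 50 + 1 = 51
STC = 51


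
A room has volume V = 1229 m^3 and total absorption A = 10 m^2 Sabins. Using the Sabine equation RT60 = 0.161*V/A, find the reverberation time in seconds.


RT60 = 0.161 * 1229 / 10 = 19.787 s


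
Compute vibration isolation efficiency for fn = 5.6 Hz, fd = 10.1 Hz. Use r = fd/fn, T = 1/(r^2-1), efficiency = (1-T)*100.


r = 10.1 / 5.6 = 1.80357
r^2 - 1 = 1.80357^2 - 1 = 2.25286
T = 1/2.25286 = 0.44388
Efficiency = (1 - 0.44388)*100 = 55.612 %


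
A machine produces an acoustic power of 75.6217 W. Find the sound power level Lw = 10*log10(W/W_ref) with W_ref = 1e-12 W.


W / W_ref = 75.6217 / 1e-12 = 7.56217e+13
Lw = 10 * log10(7.56217e+13) = 138.79 dB


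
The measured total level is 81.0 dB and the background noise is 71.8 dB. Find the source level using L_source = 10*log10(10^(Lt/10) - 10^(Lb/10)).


10^(81.0/10) = 1.25893e+08
10^(71.8/10) = 1.51356e+07
Difference = 1.25893e+08 - 1.51356e+07 = 1.10757e+08
L_source = 10*log10(1.10757e+08) = 80.444 dB


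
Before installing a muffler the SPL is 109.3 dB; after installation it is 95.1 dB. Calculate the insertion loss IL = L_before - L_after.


Insertion loss = SPL without muffler - SPL with muffler
IL = 109.3 - 95.1 = 14.2 dB


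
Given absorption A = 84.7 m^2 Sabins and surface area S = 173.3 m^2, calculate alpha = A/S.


Absorption coefficient = absorbed power / incident power
alpha = A / S = 84.7 / 173.3 = 0.48875


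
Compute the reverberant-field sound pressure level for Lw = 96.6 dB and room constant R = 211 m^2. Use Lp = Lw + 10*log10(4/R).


4/R = 4/211 = 0.0189573
Lp = 96.6 + 10*log10(0.0189573) = 79.378 dB


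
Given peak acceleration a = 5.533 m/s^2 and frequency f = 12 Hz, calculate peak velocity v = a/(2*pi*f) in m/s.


omega = 2*pi*f = 2*pi*12 = 75.3982 rad/s
v = a / omega = 5.533 / 75.3982 = 0.073384 m/s


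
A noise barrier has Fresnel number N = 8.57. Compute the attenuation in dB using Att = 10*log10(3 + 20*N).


3 + 20*N = 3 + 20*8.57 = 174.4
Att = 10*log10(174.4) = 22.415 dB


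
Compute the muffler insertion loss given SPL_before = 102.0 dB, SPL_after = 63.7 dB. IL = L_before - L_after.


Insertion loss = SPL without muffler - SPL with muffler
IL = 102.0 - 63.7 = 38.3 dB


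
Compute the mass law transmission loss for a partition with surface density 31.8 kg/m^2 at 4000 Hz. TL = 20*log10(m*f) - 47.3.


m * f = 31.8 * 4000 = 127200
20*log10(127200) = 102.09 dB
TL = 102.09 - 47.3 = 54.79 dB


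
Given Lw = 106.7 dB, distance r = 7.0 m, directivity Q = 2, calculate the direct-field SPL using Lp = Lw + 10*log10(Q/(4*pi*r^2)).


4*pi*r^2 = 4*pi*7.0^2 = 615.752 m^2
Q / (4*pi*r^2) = 2 / 615.752 = 0.00324806
Lp = 106.7 + 10*log10(0.00324806) = 81.816 dB


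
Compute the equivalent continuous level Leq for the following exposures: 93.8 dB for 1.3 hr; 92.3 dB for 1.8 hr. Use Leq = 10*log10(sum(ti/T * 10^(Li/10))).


T_total = 1.3 + 1.8 = 3.1 hr
(1.3/3.1) * 10^(93.8/10) = 1.00596e+09
(1.8/3.1) * 10^(92.3/10) = 9.86077e+08
Sum = 1.00596e+09 + 9.86077e+08 = 1.99204e+09
Leq = 10*log10(1.99204e+09) = 92.993 dB


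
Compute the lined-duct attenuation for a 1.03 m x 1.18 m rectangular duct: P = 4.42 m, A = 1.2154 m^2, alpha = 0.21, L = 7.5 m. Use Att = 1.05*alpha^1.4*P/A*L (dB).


alpha^1.4 = 0.21^1.4 = 0.112488
Attenuation rate = 1.05 * alpha^1.4 * P / A
= 1.05 * 0.112488 * 4.42 / 1.2154 = 0.429535 dB/m
Total Att = 0.429535 * 7.5 = 3.2215 dB


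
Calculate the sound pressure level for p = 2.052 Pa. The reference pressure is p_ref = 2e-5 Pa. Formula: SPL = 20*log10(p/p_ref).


p / p_ref = 2.052 / 2e-5 = 102600
SPL = 20 * log10(102600) = 100.22 dB


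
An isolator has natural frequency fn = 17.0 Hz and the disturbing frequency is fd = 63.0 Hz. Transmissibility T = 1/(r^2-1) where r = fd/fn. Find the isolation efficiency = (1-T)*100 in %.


r = 63.0 / 17.0 = 3.70588
r^2 - 1 = 3.70588^2 - 1 = 12.7335
T = 1/12.7335 = 0.078533
Efficiency = (1 - 0.078533)*100 = 92.147 %


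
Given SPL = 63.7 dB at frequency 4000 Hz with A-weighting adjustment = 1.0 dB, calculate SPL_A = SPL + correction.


A-weighting table: 4000 Hz -> 1.0 dB correction
SPL_A = SPL + correction = 63.7 + (1.0) = 64.7 dBA


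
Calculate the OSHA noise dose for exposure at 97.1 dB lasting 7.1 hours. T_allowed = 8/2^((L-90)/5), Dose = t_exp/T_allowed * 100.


T_allowed = 8 / 2^((97.1 - 90)/5) = 2.9897 hr
Dose = 7.1 / 2.9897 * 100 = 237.48 %


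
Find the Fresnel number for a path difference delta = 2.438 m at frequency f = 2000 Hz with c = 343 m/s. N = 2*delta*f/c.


N = 2*delta*f/c = 2*delta/lambda, where lambda = c/f
lambda = 343 / 2000 = 0.1715 m
N = 2 * 2.438 / 0.1715 = 28.431


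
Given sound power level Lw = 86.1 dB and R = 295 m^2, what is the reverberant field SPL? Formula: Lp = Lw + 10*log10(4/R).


4/R = 4/295 = 0.0135593
Lp = 86.1 + 10*log10(0.0135593) = 67.422 dB


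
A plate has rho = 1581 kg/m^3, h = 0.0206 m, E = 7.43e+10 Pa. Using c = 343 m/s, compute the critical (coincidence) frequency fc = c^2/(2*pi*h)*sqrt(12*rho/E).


12*rho/E = 12*1581/7.43e+10 = 2.55343e-07
sqrt(12*rho/E) = sqrt(2.55343e-07) = 0.000505315
c^2/(2*pi*h) = 343^2/(2*pi*0.0206) = 908952
fc = 908952 * 0.000505315 = 459.31 Hz


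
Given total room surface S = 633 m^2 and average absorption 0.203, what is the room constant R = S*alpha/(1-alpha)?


R = 633 * 0.203 / (1 - 0.203) = 161.23 m^2


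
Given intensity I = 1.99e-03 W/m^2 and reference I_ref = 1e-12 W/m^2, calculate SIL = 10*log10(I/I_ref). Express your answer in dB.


I / I_ref = 1.99e-03 / 1e-12 = 1.99e+09
SIL = 10 * log10(1.99e+09) = 92.989 dB


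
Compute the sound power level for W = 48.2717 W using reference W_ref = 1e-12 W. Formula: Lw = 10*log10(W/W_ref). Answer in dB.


W / W_ref = 48.2717 / 1e-12 = 4.82717e+13
Lw = 10 * log10(4.82717e+13) = 136.84 dB


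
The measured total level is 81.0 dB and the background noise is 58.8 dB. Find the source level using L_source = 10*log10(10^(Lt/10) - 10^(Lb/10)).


10^(81.0/10) = 1.25893e+08
10^(58.8/10) = 758578
Difference = 1.25893e+08 - 758578 = 1.25134e+08
L_source = 10*log10(1.25134e+08) = 80.974 dB


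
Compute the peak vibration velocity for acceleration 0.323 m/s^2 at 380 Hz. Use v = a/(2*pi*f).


omega = 2*pi*f = 2*pi*380 = 2387.61 rad/s
v = a / omega = 0.323 / 2387.61 = 0.00013528 m/s


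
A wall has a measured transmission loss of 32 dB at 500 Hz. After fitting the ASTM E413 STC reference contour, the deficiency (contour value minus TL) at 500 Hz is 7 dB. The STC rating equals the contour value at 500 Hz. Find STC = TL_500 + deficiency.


By ASTM E413, STC = value of the fitted reference contour at 500 Hz.
Contour value at 500 Hz = TL_500 + deficiency = 32 + 7 = 39
STC = 39


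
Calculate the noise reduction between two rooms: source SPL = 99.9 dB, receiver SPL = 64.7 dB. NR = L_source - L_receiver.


NR = L_source - L_receiver (difference between source and receiving room levels)
NR = 99.9 - 64.7 = 35.2 dB


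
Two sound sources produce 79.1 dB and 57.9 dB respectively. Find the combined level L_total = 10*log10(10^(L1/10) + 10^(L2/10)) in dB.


10^(79.1/10) = 8.12831e+07
10^(57.9/10) = 616595
Sum = 8.12831e+07 + 616595 = 8.18997e+07
L_total = 10*log10(8.18997e+07) = 79.133 dB


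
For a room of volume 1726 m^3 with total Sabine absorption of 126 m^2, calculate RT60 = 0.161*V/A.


RT60 = 0.161 * 1726 / 126 = 2.2054 s


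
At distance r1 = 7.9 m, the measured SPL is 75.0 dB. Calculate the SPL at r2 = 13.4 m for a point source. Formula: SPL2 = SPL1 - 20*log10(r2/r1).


r2/r1 = 13.4/7.9 = 1.6962
Correction = 20*log10(1.6962) = 4.58954 dB
SPL2 = 75.0 - 4.58954 = 70.41 dB


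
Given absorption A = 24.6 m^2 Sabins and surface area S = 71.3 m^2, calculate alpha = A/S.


Absorption coefficient = absorbed power / incident power
alpha = A / S = 24.6 / 71.3 = 0.34502


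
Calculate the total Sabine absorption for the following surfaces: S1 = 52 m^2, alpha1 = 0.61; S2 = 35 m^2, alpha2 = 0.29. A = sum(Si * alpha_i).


52 * 0.61 = 31.72
35 * 0.29 = 10.15
A_total = 31.72 + 10.15 = 41.87 m^2


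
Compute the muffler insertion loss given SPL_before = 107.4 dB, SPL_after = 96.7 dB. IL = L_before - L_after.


Insertion loss = SPL without muffler - SPL with muffler
IL = 107.4 - 96.7 = 10.7 dB


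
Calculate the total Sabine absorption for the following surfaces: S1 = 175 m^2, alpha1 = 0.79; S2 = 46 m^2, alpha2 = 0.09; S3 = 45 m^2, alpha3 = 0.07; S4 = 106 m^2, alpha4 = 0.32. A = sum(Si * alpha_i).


175 * 0.79 = 138.25
46 * 0.09 = 4.14
45 * 0.07 = 3.15
106 * 0.32 = 33.92
A_total = 138.25 + 4.14 + 3.15 + 33.92 = 179.46 m^2


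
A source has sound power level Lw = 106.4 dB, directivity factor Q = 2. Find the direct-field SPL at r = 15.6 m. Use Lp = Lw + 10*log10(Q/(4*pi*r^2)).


4*pi*r^2 = 4*pi*15.6^2 = 3058.15 m^2
Q / (4*pi*r^2) = 2 / 3058.15 = 0.00065399
Lp = 106.4 + 10*log10(0.00065399) = 74.556 dB


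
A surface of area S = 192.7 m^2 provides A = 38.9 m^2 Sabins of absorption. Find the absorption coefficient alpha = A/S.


Absorption coefficient = absorbed power / incident power
alpha = A / S = 38.9 / 192.7 = 0.20187


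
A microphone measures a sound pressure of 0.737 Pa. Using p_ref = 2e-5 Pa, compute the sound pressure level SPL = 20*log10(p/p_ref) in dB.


p / p_ref = 0.737 / 2e-5 = 36850
SPL = 20 * log10(36850) = 91.329 dB


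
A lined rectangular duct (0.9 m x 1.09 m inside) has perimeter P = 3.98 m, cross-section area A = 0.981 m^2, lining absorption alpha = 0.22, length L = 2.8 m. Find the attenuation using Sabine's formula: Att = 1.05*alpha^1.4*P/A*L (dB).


alpha^1.4 = 0.22^1.4 = 0.120058
Attenuation rate = 1.05 * alpha^1.4 * P / A
= 1.05 * 0.120058 * 3.98 / 0.981 = 0.51144 dB/m
Total Att = 0.51144 * 2.8 = 1.432 dB


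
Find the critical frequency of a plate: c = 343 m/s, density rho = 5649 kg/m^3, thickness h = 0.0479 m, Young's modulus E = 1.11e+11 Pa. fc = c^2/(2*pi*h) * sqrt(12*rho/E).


12*rho/E = 12*5649/1.11e+11 = 6.10703e-07
sqrt(12*rho/E) = sqrt(6.10703e-07) = 0.000781475
c^2/(2*pi*h) = 343^2/(2*pi*0.0479) = 390906
fc = 390906 * 0.000781475 = 305.48 Hz


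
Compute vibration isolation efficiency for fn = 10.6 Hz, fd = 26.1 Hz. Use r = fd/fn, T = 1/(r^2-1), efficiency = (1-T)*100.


r = 26.1 / 10.6 = 2.46226
r^2 - 1 = 2.46226^2 - 1 = 5.06272
T = 1/5.06272 = 0.197522
Efficiency = (1 - 0.197522)*100 = 80.248 %


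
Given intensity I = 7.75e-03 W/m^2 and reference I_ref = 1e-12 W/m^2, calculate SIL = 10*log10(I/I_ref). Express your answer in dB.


I / I_ref = 7.75e-03 / 1e-12 = 7.75e+09
SIL = 10 * log10(7.75e+09) = 98.893 dB


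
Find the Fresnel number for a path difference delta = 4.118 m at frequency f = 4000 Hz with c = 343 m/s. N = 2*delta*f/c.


N = 2*delta*f/c = 2*delta/lambda, where lambda = c/f
lambda = 343 / 4000 = 0.08575 m
N = 2 * 4.118 / 0.08575 = 96.047


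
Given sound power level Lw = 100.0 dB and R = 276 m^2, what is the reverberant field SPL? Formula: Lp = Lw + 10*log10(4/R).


4/R = 4/276 = 0.0144928
Lp = 100.0 + 10*log10(0.0144928) = 81.612 dB


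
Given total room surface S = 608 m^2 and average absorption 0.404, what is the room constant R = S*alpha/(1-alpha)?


R = 608 * 0.404 / (1 - 0.404) = 412.13 m^2


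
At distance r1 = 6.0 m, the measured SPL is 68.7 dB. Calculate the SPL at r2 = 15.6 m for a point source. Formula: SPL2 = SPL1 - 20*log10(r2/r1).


r2/r1 = 15.6/6.0 = 2.6
Correction = 20*log10(2.6) = 8.29947 dB
SPL2 = 68.7 - 8.29947 = 60.401 dB


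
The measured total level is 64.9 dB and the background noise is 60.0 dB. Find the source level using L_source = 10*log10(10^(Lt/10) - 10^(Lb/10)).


10^(64.9/10) = 3.0903e+06
10^(60.0/10) = 1e+06
Difference = 3.0903e+06 - 1e+06 = 2.0903e+06
L_source = 10*log10(2.0903e+06) = 63.202 dB


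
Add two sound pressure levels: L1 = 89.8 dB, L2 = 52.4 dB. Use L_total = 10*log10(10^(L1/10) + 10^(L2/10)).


10^(89.8/10) = 9.54993e+08
10^(52.4/10) = 173780
Sum = 9.54993e+08 + 173780 = 9.55167e+08
L_total = 10*log10(9.55167e+08) = 89.801 dB


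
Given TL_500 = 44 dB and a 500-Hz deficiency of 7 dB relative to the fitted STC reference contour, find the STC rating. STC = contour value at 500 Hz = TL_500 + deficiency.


By ASTM E413, STC = value of the fitted reference contour at 500 Hz.
Contour value at 500 Hz = TL_500 + deficiency = 44 + 7 = 51
STC = 51


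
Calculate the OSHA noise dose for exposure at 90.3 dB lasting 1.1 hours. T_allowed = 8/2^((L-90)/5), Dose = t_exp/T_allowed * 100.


T_allowed = 8 / 2^((90.3 - 90)/5) = 7.67411 hr
Dose = 1.1 / 7.67411 * 100 = 14.334 %


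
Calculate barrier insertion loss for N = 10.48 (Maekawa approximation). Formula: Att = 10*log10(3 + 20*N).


3 + 20*N = 3 + 20*10.48 = 212.6
Att = 10*log10(212.6) = 23.276 dB


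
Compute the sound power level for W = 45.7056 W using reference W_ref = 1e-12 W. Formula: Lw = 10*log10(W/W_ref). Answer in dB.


W / W_ref = 45.7056 / 1e-12 = 4.57056e+13
Lw = 10 * log10(4.57056e+13) = 136.6 dB


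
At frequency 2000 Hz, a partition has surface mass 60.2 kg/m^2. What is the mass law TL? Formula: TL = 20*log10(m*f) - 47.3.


m * f = 60.2 * 2000 = 120400
20*log10(120400) = 101.613 dB
TL = 101.613 - 47.3 = 54.313 dB


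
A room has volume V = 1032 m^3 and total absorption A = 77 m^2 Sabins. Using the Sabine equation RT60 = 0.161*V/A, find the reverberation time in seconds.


RT60 = 0.161 * 1032 / 77 = 2.1578 s


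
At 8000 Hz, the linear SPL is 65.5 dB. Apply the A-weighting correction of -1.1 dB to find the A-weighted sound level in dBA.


A-weighting table: 8000 Hz -> -1.1 dB correction
SPL_A = SPL + correction = 65.5 + (-1.1) = 64.4 dBA


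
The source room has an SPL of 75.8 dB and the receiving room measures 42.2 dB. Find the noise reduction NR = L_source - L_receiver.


NR = L_source - L_receiver (difference between source and receiving room levels)
NR = 75.8 - 42.2 = 33.6 dB


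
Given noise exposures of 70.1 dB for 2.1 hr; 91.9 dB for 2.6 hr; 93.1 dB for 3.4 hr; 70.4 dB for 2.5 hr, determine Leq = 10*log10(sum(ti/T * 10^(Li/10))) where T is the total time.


T_total = 2.1 + 2.6 + 3.4 + 2.5 = 10.6 hr
(2.1/10.6) * 10^(70.1/10) = 2.02728e+06
(2.6/10.6) * 10^(91.9/10) = 3.79898e+08
(3.4/10.6) * 10^(93.1/10) = 6.54897e+08
(2.5/10.6) * 10^(70.4/10) = 2.58603e+06
Sum = 2.02728e+06 + 3.79898e+08 + 6.54897e+08 + 2.58603e+06 = 1.03941e+09
Leq = 10*log10(1.03941e+09) = 90.168 dB


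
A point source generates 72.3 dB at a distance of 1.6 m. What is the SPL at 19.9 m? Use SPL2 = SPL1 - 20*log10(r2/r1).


r2/r1 = 19.9/1.6 = 12.4375
Correction = 20*log10(12.4375) = 21.8947 dB
SPL2 = 72.3 - 21.8947 = 50.405 dB


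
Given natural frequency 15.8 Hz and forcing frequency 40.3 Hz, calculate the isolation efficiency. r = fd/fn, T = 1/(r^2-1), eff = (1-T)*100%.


r = 40.3 / 15.8 = 2.55063
r^2 - 1 = 2.55063^2 - 1 = 5.50571
T = 1/5.50571 = 0.18163
Efficiency = (1 - 0.18163)*100 = 81.837 %
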